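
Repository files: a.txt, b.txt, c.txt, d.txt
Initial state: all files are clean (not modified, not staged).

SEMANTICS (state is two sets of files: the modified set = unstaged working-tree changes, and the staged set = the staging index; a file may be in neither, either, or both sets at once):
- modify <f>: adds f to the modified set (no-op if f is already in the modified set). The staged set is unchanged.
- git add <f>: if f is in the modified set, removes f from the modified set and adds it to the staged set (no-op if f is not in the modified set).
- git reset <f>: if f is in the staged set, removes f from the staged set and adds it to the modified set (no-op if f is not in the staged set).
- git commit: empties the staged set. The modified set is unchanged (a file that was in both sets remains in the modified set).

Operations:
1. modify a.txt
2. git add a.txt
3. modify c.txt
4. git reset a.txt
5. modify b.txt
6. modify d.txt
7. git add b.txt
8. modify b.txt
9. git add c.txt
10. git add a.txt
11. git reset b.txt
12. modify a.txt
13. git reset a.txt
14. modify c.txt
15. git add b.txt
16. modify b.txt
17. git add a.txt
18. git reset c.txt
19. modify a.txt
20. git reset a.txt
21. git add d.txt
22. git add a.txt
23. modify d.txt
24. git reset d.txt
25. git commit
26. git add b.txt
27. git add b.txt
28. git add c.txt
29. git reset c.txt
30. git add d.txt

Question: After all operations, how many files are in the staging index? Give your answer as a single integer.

After op 1 (modify a.txt): modified={a.txt} staged={none}
After op 2 (git add a.txt): modified={none} staged={a.txt}
After op 3 (modify c.txt): modified={c.txt} staged={a.txt}
After op 4 (git reset a.txt): modified={a.txt, c.txt} staged={none}
After op 5 (modify b.txt): modified={a.txt, b.txt, c.txt} staged={none}
After op 6 (modify d.txt): modified={a.txt, b.txt, c.txt, d.txt} staged={none}
After op 7 (git add b.txt): modified={a.txt, c.txt, d.txt} staged={b.txt}
After op 8 (modify b.txt): modified={a.txt, b.txt, c.txt, d.txt} staged={b.txt}
After op 9 (git add c.txt): modified={a.txt, b.txt, d.txt} staged={b.txt, c.txt}
After op 10 (git add a.txt): modified={b.txt, d.txt} staged={a.txt, b.txt, c.txt}
After op 11 (git reset b.txt): modified={b.txt, d.txt} staged={a.txt, c.txt}
After op 12 (modify a.txt): modified={a.txt, b.txt, d.txt} staged={a.txt, c.txt}
After op 13 (git reset a.txt): modified={a.txt, b.txt, d.txt} staged={c.txt}
After op 14 (modify c.txt): modified={a.txt, b.txt, c.txt, d.txt} staged={c.txt}
After op 15 (git add b.txt): modified={a.txt, c.txt, d.txt} staged={b.txt, c.txt}
After op 16 (modify b.txt): modified={a.txt, b.txt, c.txt, d.txt} staged={b.txt, c.txt}
After op 17 (git add a.txt): modified={b.txt, c.txt, d.txt} staged={a.txt, b.txt, c.txt}
After op 18 (git reset c.txt): modified={b.txt, c.txt, d.txt} staged={a.txt, b.txt}
After op 19 (modify a.txt): modified={a.txt, b.txt, c.txt, d.txt} staged={a.txt, b.txt}
After op 20 (git reset a.txt): modified={a.txt, b.txt, c.txt, d.txt} staged={b.txt}
After op 21 (git add d.txt): modified={a.txt, b.txt, c.txt} staged={b.txt, d.txt}
After op 22 (git add a.txt): modified={b.txt, c.txt} staged={a.txt, b.txt, d.txt}
After op 23 (modify d.txt): modified={b.txt, c.txt, d.txt} staged={a.txt, b.txt, d.txt}
After op 24 (git reset d.txt): modified={b.txt, c.txt, d.txt} staged={a.txt, b.txt}
After op 25 (git commit): modified={b.txt, c.txt, d.txt} staged={none}
After op 26 (git add b.txt): modified={c.txt, d.txt} staged={b.txt}
After op 27 (git add b.txt): modified={c.txt, d.txt} staged={b.txt}
After op 28 (git add c.txt): modified={d.txt} staged={b.txt, c.txt}
After op 29 (git reset c.txt): modified={c.txt, d.txt} staged={b.txt}
After op 30 (git add d.txt): modified={c.txt} staged={b.txt, d.txt}
Final staged set: {b.txt, d.txt} -> count=2

Answer: 2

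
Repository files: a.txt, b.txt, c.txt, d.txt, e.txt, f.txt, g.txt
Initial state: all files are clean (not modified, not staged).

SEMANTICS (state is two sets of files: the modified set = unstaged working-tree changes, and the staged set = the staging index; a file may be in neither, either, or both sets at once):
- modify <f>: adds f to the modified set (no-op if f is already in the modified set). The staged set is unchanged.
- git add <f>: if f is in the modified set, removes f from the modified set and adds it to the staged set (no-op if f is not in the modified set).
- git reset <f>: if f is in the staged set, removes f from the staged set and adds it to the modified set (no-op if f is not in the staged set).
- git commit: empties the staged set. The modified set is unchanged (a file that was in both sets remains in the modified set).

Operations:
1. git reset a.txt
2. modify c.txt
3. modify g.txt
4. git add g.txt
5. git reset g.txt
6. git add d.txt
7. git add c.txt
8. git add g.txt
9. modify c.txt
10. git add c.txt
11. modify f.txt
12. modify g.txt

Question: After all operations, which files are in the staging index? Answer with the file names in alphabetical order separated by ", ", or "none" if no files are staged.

After op 1 (git reset a.txt): modified={none} staged={none}
After op 2 (modify c.txt): modified={c.txt} staged={none}
After op 3 (modify g.txt): modified={c.txt, g.txt} staged={none}
After op 4 (git add g.txt): modified={c.txt} staged={g.txt}
After op 5 (git reset g.txt): modified={c.txt, g.txt} staged={none}
After op 6 (git add d.txt): modified={c.txt, g.txt} staged={none}
After op 7 (git add c.txt): modified={g.txt} staged={c.txt}
After op 8 (git add g.txt): modified={none} staged={c.txt, g.txt}
After op 9 (modify c.txt): modified={c.txt} staged={c.txt, g.txt}
After op 10 (git add c.txt): modified={none} staged={c.txt, g.txt}
After op 11 (modify f.txt): modified={f.txt} staged={c.txt, g.txt}
After op 12 (modify g.txt): modified={f.txt, g.txt} staged={c.txt, g.txt}

Answer: c.txt, g.txt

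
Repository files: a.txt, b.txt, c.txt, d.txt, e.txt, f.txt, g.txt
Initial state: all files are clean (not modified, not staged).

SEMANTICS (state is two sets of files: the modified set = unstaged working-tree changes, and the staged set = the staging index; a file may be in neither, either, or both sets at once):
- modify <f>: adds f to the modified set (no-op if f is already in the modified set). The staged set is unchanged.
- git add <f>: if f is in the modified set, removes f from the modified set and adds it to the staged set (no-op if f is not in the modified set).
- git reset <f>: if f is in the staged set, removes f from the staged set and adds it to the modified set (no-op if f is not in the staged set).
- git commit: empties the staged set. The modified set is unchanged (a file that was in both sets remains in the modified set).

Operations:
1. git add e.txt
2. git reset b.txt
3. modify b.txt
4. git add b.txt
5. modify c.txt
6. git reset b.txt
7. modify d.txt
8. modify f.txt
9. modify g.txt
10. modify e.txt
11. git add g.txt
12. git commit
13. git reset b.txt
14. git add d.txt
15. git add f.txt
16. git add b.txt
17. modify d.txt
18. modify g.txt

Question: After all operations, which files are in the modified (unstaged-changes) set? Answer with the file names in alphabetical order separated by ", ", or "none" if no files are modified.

Answer: c.txt, d.txt, e.txt, g.txt

Derivation:
After op 1 (git add e.txt): modified={none} staged={none}
After op 2 (git reset b.txt): modified={none} staged={none}
After op 3 (modify b.txt): modified={b.txt} staged={none}
After op 4 (git add b.txt): modified={none} staged={b.txt}
After op 5 (modify c.txt): modified={c.txt} staged={b.txt}
After op 6 (git reset b.txt): modified={b.txt, c.txt} staged={none}
After op 7 (modify d.txt): modified={b.txt, c.txt, d.txt} staged={none}
After op 8 (modify f.txt): modified={b.txt, c.txt, d.txt, f.txt} staged={none}
After op 9 (modify g.txt): modified={b.txt, c.txt, d.txt, f.txt, g.txt} staged={none}
After op 10 (modify e.txt): modified={b.txt, c.txt, d.txt, e.txt, f.txt, g.txt} staged={none}
After op 11 (git add g.txt): modified={b.txt, c.txt, d.txt, e.txt, f.txt} staged={g.txt}
After op 12 (git commit): modified={b.txt, c.txt, d.txt, e.txt, f.txt} staged={none}
After op 13 (git reset b.txt): modified={b.txt, c.txt, d.txt, e.txt, f.txt} staged={none}
After op 14 (git add d.txt): modified={b.txt, c.txt, e.txt, f.txt} staged={d.txt}
After op 15 (git add f.txt): modified={b.txt, c.txt, e.txt} staged={d.txt, f.txt}
After op 16 (git add b.txt): modified={c.txt, e.txt} staged={b.txt, d.txt, f.txt}
After op 17 (modify d.txt): modified={c.txt, d.txt, e.txt} staged={b.txt, d.txt, f.txt}
After op 18 (modify g.txt): modified={c.txt, d.txt, e.txt, g.txt} staged={b.txt, d.txt, f.txt}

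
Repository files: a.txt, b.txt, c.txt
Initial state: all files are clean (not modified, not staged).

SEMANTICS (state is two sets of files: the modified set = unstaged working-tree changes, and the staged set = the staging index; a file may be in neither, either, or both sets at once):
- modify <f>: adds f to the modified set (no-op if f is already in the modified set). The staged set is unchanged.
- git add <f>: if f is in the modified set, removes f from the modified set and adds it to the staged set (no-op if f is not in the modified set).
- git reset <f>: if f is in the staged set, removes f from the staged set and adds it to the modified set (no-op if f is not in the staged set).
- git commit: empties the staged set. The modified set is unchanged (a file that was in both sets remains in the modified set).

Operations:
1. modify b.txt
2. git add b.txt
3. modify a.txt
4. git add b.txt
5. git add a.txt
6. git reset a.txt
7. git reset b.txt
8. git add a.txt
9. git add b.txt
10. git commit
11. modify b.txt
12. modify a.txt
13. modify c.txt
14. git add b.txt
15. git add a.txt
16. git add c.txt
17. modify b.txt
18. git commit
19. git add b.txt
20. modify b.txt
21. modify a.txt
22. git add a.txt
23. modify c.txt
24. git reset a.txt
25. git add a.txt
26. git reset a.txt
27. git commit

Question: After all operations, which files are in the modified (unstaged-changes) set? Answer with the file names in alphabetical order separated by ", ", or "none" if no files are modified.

Answer: a.txt, b.txt, c.txt

Derivation:
After op 1 (modify b.txt): modified={b.txt} staged={none}
After op 2 (git add b.txt): modified={none} staged={b.txt}
After op 3 (modify a.txt): modified={a.txt} staged={b.txt}
After op 4 (git add b.txt): modified={a.txt} staged={b.txt}
After op 5 (git add a.txt): modified={none} staged={a.txt, b.txt}
After op 6 (git reset a.txt): modified={a.txt} staged={b.txt}
After op 7 (git reset b.txt): modified={a.txt, b.txt} staged={none}
After op 8 (git add a.txt): modified={b.txt} staged={a.txt}
After op 9 (git add b.txt): modified={none} staged={a.txt, b.txt}
After op 10 (git commit): modified={none} staged={none}
After op 11 (modify b.txt): modified={b.txt} staged={none}
After op 12 (modify a.txt): modified={a.txt, b.txt} staged={none}
After op 13 (modify c.txt): modified={a.txt, b.txt, c.txt} staged={none}
After op 14 (git add b.txt): modified={a.txt, c.txt} staged={b.txt}
After op 15 (git add a.txt): modified={c.txt} staged={a.txt, b.txt}
After op 16 (git add c.txt): modified={none} staged={a.txt, b.txt, c.txt}
After op 17 (modify b.txt): modified={b.txt} staged={a.txt, b.txt, c.txt}
After op 18 (git commit): modified={b.txt} staged={none}
After op 19 (git add b.txt): modified={none} staged={b.txt}
After op 20 (modify b.txt): modified={b.txt} staged={b.txt}
After op 21 (modify a.txt): modified={a.txt, b.txt} staged={b.txt}
After op 22 (git add a.txt): modified={b.txt} staged={a.txt, b.txt}
After op 23 (modify c.txt): modified={b.txt, c.txt} staged={a.txt, b.txt}
After op 24 (git reset a.txt): modified={a.txt, b.txt, c.txt} staged={b.txt}
After op 25 (git add a.txt): modified={b.txt, c.txt} staged={a.txt, b.txt}
After op 26 (git reset a.txt): modified={a.txt, b.txt, c.txt} staged={b.txt}
After op 27 (git commit): modified={a.txt, b.txt, c.txt} staged={none}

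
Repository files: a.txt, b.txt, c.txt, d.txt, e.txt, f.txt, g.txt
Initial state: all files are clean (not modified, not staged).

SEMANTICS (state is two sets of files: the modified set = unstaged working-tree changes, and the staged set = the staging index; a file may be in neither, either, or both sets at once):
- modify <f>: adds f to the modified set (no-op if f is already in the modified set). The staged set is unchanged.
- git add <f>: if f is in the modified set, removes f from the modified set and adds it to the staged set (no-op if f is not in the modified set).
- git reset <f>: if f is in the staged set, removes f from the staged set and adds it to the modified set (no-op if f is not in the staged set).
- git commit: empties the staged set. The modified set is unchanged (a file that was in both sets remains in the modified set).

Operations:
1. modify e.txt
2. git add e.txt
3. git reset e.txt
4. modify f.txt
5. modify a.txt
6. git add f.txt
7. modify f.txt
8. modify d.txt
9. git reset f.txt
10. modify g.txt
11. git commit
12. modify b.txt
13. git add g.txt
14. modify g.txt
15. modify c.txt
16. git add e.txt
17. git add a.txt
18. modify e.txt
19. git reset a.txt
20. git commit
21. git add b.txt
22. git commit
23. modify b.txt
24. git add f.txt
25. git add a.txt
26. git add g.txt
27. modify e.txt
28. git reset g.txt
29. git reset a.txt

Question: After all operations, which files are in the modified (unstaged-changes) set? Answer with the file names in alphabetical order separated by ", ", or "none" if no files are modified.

Answer: a.txt, b.txt, c.txt, d.txt, e.txt, g.txt

Derivation:
After op 1 (modify e.txt): modified={e.txt} staged={none}
After op 2 (git add e.txt): modified={none} staged={e.txt}
After op 3 (git reset e.txt): modified={e.txt} staged={none}
After op 4 (modify f.txt): modified={e.txt, f.txt} staged={none}
After op 5 (modify a.txt): modified={a.txt, e.txt, f.txt} staged={none}
After op 6 (git add f.txt): modified={a.txt, e.txt} staged={f.txt}
After op 7 (modify f.txt): modified={a.txt, e.txt, f.txt} staged={f.txt}
After op 8 (modify d.txt): modified={a.txt, d.txt, e.txt, f.txt} staged={f.txt}
After op 9 (git reset f.txt): modified={a.txt, d.txt, e.txt, f.txt} staged={none}
After op 10 (modify g.txt): modified={a.txt, d.txt, e.txt, f.txt, g.txt} staged={none}
After op 11 (git commit): modified={a.txt, d.txt, e.txt, f.txt, g.txt} staged={none}
After op 12 (modify b.txt): modified={a.txt, b.txt, d.txt, e.txt, f.txt, g.txt} staged={none}
After op 13 (git add g.txt): modified={a.txt, b.txt, d.txt, e.txt, f.txt} staged={g.txt}
After op 14 (modify g.txt): modified={a.txt, b.txt, d.txt, e.txt, f.txt, g.txt} staged={g.txt}
After op 15 (modify c.txt): modified={a.txt, b.txt, c.txt, d.txt, e.txt, f.txt, g.txt} staged={g.txt}
After op 16 (git add e.txt): modified={a.txt, b.txt, c.txt, d.txt, f.txt, g.txt} staged={e.txt, g.txt}
After op 17 (git add a.txt): modified={b.txt, c.txt, d.txt, f.txt, g.txt} staged={a.txt, e.txt, g.txt}
After op 18 (modify e.txt): modified={b.txt, c.txt, d.txt, e.txt, f.txt, g.txt} staged={a.txt, e.txt, g.txt}
After op 19 (git reset a.txt): modified={a.txt, b.txt, c.txt, d.txt, e.txt, f.txt, g.txt} staged={e.txt, g.txt}
After op 20 (git commit): modified={a.txt, b.txt, c.txt, d.txt, e.txt, f.txt, g.txt} staged={none}
After op 21 (git add b.txt): modified={a.txt, c.txt, d.txt, e.txt, f.txt, g.txt} staged={b.txt}
After op 22 (git commit): modified={a.txt, c.txt, d.txt, e.txt, f.txt, g.txt} staged={none}
After op 23 (modify b.txt): modified={a.txt, b.txt, c.txt, d.txt, e.txt, f.txt, g.txt} staged={none}
After op 24 (git add f.txt): modified={a.txt, b.txt, c.txt, d.txt, e.txt, g.txt} staged={f.txt}
After op 25 (git add a.txt): modified={b.txt, c.txt, d.txt, e.txt, g.txt} staged={a.txt, f.txt}
After op 26 (git add g.txt): modified={b.txt, c.txt, d.txt, e.txt} staged={a.txt, f.txt, g.txt}
After op 27 (modify e.txt): modified={b.txt, c.txt, d.txt, e.txt} staged={a.txt, f.txt, g.txt}
After op 28 (git reset g.txt): modified={b.txt, c.txt, d.txt, e.txt, g.txt} staged={a.txt, f.txt}
After op 29 (git reset a.txt): modified={a.txt, b.txt, c.txt, d.txt, e.txt, g.txt} staged={f.txt}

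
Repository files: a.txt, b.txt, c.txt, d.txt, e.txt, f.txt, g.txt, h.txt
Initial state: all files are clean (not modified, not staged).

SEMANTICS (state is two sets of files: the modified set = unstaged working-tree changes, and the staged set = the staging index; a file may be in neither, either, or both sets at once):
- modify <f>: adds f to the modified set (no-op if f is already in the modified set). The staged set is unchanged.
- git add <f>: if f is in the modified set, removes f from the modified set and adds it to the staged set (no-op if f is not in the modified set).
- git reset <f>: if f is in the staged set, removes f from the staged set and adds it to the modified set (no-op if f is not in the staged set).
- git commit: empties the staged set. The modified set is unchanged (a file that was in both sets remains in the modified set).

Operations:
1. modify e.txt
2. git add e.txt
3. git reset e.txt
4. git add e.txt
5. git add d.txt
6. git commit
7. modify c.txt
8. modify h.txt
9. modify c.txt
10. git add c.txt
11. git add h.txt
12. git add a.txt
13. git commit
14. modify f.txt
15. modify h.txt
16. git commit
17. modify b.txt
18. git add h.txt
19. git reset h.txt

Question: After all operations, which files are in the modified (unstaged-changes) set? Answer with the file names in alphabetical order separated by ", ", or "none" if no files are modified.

After op 1 (modify e.txt): modified={e.txt} staged={none}
After op 2 (git add e.txt): modified={none} staged={e.txt}
After op 3 (git reset e.txt): modified={e.txt} staged={none}
After op 4 (git add e.txt): modified={none} staged={e.txt}
After op 5 (git add d.txt): modified={none} staged={e.txt}
After op 6 (git commit): modified={none} staged={none}
After op 7 (modify c.txt): modified={c.txt} staged={none}
After op 8 (modify h.txt): modified={c.txt, h.txt} staged={none}
After op 9 (modify c.txt): modified={c.txt, h.txt} staged={none}
After op 10 (git add c.txt): modified={h.txt} staged={c.txt}
After op 11 (git add h.txt): modified={none} staged={c.txt, h.txt}
After op 12 (git add a.txt): modified={none} staged={c.txt, h.txt}
After op 13 (git commit): modified={none} staged={none}
After op 14 (modify f.txt): modified={f.txt} staged={none}
After op 15 (modify h.txt): modified={f.txt, h.txt} staged={none}
After op 16 (git commit): modified={f.txt, h.txt} staged={none}
After op 17 (modify b.txt): modified={b.txt, f.txt, h.txt} staged={none}
After op 18 (git add h.txt): modified={b.txt, f.txt} staged={h.txt}
After op 19 (git reset h.txt): modified={b.txt, f.txt, h.txt} staged={none}

Answer: b.txt, f.txt, h.txt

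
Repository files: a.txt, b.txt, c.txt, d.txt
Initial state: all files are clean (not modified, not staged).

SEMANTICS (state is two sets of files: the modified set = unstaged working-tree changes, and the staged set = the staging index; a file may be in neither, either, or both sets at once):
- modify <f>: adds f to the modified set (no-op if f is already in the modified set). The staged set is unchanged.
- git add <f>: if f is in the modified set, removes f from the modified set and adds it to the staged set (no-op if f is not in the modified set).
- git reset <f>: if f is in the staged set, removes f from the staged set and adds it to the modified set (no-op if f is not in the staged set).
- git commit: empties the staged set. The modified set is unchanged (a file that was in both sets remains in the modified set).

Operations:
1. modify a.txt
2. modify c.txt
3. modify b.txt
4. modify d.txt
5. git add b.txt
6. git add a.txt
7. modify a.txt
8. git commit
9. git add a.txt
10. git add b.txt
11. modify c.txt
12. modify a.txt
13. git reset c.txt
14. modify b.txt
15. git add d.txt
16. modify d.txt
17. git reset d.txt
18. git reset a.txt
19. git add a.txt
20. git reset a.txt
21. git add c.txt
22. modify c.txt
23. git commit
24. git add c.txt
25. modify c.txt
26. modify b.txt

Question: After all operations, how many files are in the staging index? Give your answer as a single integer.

Answer: 1

Derivation:
After op 1 (modify a.txt): modified={a.txt} staged={none}
After op 2 (modify c.txt): modified={a.txt, c.txt} staged={none}
After op 3 (modify b.txt): modified={a.txt, b.txt, c.txt} staged={none}
After op 4 (modify d.txt): modified={a.txt, b.txt, c.txt, d.txt} staged={none}
After op 5 (git add b.txt): modified={a.txt, c.txt, d.txt} staged={b.txt}
After op 6 (git add a.txt): modified={c.txt, d.txt} staged={a.txt, b.txt}
After op 7 (modify a.txt): modified={a.txt, c.txt, d.txt} staged={a.txt, b.txt}
After op 8 (git commit): modified={a.txt, c.txt, d.txt} staged={none}
After op 9 (git add a.txt): modified={c.txt, d.txt} staged={a.txt}
After op 10 (git add b.txt): modified={c.txt, d.txt} staged={a.txt}
After op 11 (modify c.txt): modified={c.txt, d.txt} staged={a.txt}
After op 12 (modify a.txt): modified={a.txt, c.txt, d.txt} staged={a.txt}
After op 13 (git reset c.txt): modified={a.txt, c.txt, d.txt} staged={a.txt}
After op 14 (modify b.txt): modified={a.txt, b.txt, c.txt, d.txt} staged={a.txt}
After op 15 (git add d.txt): modified={a.txt, b.txt, c.txt} staged={a.txt, d.txt}
After op 16 (modify d.txt): modified={a.txt, b.txt, c.txt, d.txt} staged={a.txt, d.txt}
After op 17 (git reset d.txt): modified={a.txt, b.txt, c.txt, d.txt} staged={a.txt}
After op 18 (git reset a.txt): modified={a.txt, b.txt, c.txt, d.txt} staged={none}
After op 19 (git add a.txt): modified={b.txt, c.txt, d.txt} staged={a.txt}
After op 20 (git reset a.txt): modified={a.txt, b.txt, c.txt, d.txt} staged={none}
After op 21 (git add c.txt): modified={a.txt, b.txt, d.txt} staged={c.txt}
After op 22 (modify c.txt): modified={a.txt, b.txt, c.txt, d.txt} staged={c.txt}
After op 23 (git commit): modified={a.txt, b.txt, c.txt, d.txt} staged={none}
After op 24 (git add c.txt): modified={a.txt, b.txt, d.txt} staged={c.txt}
After op 25 (modify c.txt): modified={a.txt, b.txt, c.txt, d.txt} staged={c.txt}
After op 26 (modify b.txt): modified={a.txt, b.txt, c.txt, d.txt} staged={c.txt}
Final staged set: {c.txt} -> count=1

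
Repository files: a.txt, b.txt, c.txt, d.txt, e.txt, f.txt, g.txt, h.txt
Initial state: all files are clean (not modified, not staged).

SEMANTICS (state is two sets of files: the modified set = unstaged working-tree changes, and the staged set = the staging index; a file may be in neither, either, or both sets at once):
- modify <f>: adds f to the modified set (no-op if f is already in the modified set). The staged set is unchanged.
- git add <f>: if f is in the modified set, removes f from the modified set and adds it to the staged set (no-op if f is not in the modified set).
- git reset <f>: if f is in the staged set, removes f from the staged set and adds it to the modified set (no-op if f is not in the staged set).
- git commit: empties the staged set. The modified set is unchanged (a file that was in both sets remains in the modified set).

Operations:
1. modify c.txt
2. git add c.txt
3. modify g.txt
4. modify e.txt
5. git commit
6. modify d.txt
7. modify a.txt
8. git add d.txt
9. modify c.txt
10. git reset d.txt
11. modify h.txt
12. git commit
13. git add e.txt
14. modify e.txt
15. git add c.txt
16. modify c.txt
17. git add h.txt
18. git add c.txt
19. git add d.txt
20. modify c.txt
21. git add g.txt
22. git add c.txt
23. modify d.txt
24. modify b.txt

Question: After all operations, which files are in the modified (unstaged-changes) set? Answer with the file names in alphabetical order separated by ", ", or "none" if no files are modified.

After op 1 (modify c.txt): modified={c.txt} staged={none}
After op 2 (git add c.txt): modified={none} staged={c.txt}
After op 3 (modify g.txt): modified={g.txt} staged={c.txt}
After op 4 (modify e.txt): modified={e.txt, g.txt} staged={c.txt}
After op 5 (git commit): modified={e.txt, g.txt} staged={none}
After op 6 (modify d.txt): modified={d.txt, e.txt, g.txt} staged={none}
After op 7 (modify a.txt): modified={a.txt, d.txt, e.txt, g.txt} staged={none}
After op 8 (git add d.txt): modified={a.txt, e.txt, g.txt} staged={d.txt}
After op 9 (modify c.txt): modified={a.txt, c.txt, e.txt, g.txt} staged={d.txt}
After op 10 (git reset d.txt): modified={a.txt, c.txt, d.txt, e.txt, g.txt} staged={none}
After op 11 (modify h.txt): modified={a.txt, c.txt, d.txt, e.txt, g.txt, h.txt} staged={none}
After op 12 (git commit): modified={a.txt, c.txt, d.txt, e.txt, g.txt, h.txt} staged={none}
After op 13 (git add e.txt): modified={a.txt, c.txt, d.txt, g.txt, h.txt} staged={e.txt}
After op 14 (modify e.txt): modified={a.txt, c.txt, d.txt, e.txt, g.txt, h.txt} staged={e.txt}
After op 15 (git add c.txt): modified={a.txt, d.txt, e.txt, g.txt, h.txt} staged={c.txt, e.txt}
After op 16 (modify c.txt): modified={a.txt, c.txt, d.txt, e.txt, g.txt, h.txt} staged={c.txt, e.txt}
After op 17 (git add h.txt): modified={a.txt, c.txt, d.txt, e.txt, g.txt} staged={c.txt, e.txt, h.txt}
After op 18 (git add c.txt): modified={a.txt, d.txt, e.txt, g.txt} staged={c.txt, e.txt, h.txt}
After op 19 (git add d.txt): modified={a.txt, e.txt, g.txt} staged={c.txt, d.txt, e.txt, h.txt}
After op 20 (modify c.txt): modified={a.txt, c.txt, e.txt, g.txt} staged={c.txt, d.txt, e.txt, h.txt}
After op 21 (git add g.txt): modified={a.txt, c.txt, e.txt} staged={c.txt, d.txt, e.txt, g.txt, h.txt}
After op 22 (git add c.txt): modified={a.txt, e.txt} staged={c.txt, d.txt, e.txt, g.txt, h.txt}
After op 23 (modify d.txt): modified={a.txt, d.txt, e.txt} staged={c.txt, d.txt, e.txt, g.txt, h.txt}
After op 24 (modify b.txt): modified={a.txt, b.txt, d.txt, e.txt} staged={c.txt, d.txt, e.txt, g.txt, h.txt}

Answer: a.txt, b.txt, d.txt, e.txt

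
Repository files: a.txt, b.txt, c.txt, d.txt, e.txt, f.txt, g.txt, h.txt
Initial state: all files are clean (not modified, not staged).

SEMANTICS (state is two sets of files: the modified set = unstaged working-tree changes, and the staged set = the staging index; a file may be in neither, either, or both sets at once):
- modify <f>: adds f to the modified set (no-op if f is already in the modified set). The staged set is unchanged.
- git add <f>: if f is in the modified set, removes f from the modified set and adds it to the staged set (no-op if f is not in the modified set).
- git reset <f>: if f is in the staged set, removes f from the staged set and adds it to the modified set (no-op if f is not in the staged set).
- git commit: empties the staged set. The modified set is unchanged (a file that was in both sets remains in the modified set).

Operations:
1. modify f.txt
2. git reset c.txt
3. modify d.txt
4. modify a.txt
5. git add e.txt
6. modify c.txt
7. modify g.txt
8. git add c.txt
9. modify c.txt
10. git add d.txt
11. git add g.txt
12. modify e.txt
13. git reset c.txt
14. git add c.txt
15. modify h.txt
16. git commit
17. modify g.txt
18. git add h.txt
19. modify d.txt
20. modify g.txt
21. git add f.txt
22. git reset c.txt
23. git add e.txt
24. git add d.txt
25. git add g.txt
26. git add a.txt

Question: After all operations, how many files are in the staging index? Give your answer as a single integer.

After op 1 (modify f.txt): modified={f.txt} staged={none}
After op 2 (git reset c.txt): modified={f.txt} staged={none}
After op 3 (modify d.txt): modified={d.txt, f.txt} staged={none}
After op 4 (modify a.txt): modified={a.txt, d.txt, f.txt} staged={none}
After op 5 (git add e.txt): modified={a.txt, d.txt, f.txt} staged={none}
After op 6 (modify c.txt): modified={a.txt, c.txt, d.txt, f.txt} staged={none}
After op 7 (modify g.txt): modified={a.txt, c.txt, d.txt, f.txt, g.txt} staged={none}
After op 8 (git add c.txt): modified={a.txt, d.txt, f.txt, g.txt} staged={c.txt}
After op 9 (modify c.txt): modified={a.txt, c.txt, d.txt, f.txt, g.txt} staged={c.txt}
After op 10 (git add d.txt): modified={a.txt, c.txt, f.txt, g.txt} staged={c.txt, d.txt}
After op 11 (git add g.txt): modified={a.txt, c.txt, f.txt} staged={c.txt, d.txt, g.txt}
After op 12 (modify e.txt): modified={a.txt, c.txt, e.txt, f.txt} staged={c.txt, d.txt, g.txt}
After op 13 (git reset c.txt): modified={a.txt, c.txt, e.txt, f.txt} staged={d.txt, g.txt}
After op 14 (git add c.txt): modified={a.txt, e.txt, f.txt} staged={c.txt, d.txt, g.txt}
After op 15 (modify h.txt): modified={a.txt, e.txt, f.txt, h.txt} staged={c.txt, d.txt, g.txt}
After op 16 (git commit): modified={a.txt, e.txt, f.txt, h.txt} staged={none}
After op 17 (modify g.txt): modified={a.txt, e.txt, f.txt, g.txt, h.txt} staged={none}
After op 18 (git add h.txt): modified={a.txt, e.txt, f.txt, g.txt} staged={h.txt}
After op 19 (modify d.txt): modified={a.txt, d.txt, e.txt, f.txt, g.txt} staged={h.txt}
After op 20 (modify g.txt): modified={a.txt, d.txt, e.txt, f.txt, g.txt} staged={h.txt}
After op 21 (git add f.txt): modified={a.txt, d.txt, e.txt, g.txt} staged={f.txt, h.txt}
After op 22 (git reset c.txt): modified={a.txt, d.txt, e.txt, g.txt} staged={f.txt, h.txt}
After op 23 (git add e.txt): modified={a.txt, d.txt, g.txt} staged={e.txt, f.txt, h.txt}
After op 24 (git add d.txt): modified={a.txt, g.txt} staged={d.txt, e.txt, f.txt, h.txt}
After op 25 (git add g.txt): modified={a.txt} staged={d.txt, e.txt, f.txt, g.txt, h.txt}
After op 26 (git add a.txt): modified={none} staged={a.txt, d.txt, e.txt, f.txt, g.txt, h.txt}
Final staged set: {a.txt, d.txt, e.txt, f.txt, g.txt, h.txt} -> count=6

Answer: 6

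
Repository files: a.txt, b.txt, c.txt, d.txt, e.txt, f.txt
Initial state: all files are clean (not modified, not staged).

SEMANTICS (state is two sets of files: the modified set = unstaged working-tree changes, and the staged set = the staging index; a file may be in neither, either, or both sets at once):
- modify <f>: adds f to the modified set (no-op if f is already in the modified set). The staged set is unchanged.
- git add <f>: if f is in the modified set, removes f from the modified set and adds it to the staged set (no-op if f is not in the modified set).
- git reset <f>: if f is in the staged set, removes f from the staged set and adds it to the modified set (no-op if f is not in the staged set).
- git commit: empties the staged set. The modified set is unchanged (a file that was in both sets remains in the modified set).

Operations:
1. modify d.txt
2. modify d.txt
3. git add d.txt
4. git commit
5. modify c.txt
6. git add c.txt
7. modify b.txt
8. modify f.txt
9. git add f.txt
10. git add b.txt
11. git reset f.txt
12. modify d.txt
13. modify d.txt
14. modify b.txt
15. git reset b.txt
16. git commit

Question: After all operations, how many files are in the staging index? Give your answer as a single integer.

After op 1 (modify d.txt): modified={d.txt} staged={none}
After op 2 (modify d.txt): modified={d.txt} staged={none}
After op 3 (git add d.txt): modified={none} staged={d.txt}
After op 4 (git commit): modified={none} staged={none}
After op 5 (modify c.txt): modified={c.txt} staged={none}
After op 6 (git add c.txt): modified={none} staged={c.txt}
After op 7 (modify b.txt): modified={b.txt} staged={c.txt}
After op 8 (modify f.txt): modified={b.txt, f.txt} staged={c.txt}
After op 9 (git add f.txt): modified={b.txt} staged={c.txt, f.txt}
After op 10 (git add b.txt): modified={none} staged={b.txt, c.txt, f.txt}
After op 11 (git reset f.txt): modified={f.txt} staged={b.txt, c.txt}
After op 12 (modify d.txt): modified={d.txt, f.txt} staged={b.txt, c.txt}
After op 13 (modify d.txt): modified={d.txt, f.txt} staged={b.txt, c.txt}
After op 14 (modify b.txt): modified={b.txt, d.txt, f.txt} staged={b.txt, c.txt}
After op 15 (git reset b.txt): modified={b.txt, d.txt, f.txt} staged={c.txt}
After op 16 (git commit): modified={b.txt, d.txt, f.txt} staged={none}
Final staged set: {none} -> count=0

Answer: 0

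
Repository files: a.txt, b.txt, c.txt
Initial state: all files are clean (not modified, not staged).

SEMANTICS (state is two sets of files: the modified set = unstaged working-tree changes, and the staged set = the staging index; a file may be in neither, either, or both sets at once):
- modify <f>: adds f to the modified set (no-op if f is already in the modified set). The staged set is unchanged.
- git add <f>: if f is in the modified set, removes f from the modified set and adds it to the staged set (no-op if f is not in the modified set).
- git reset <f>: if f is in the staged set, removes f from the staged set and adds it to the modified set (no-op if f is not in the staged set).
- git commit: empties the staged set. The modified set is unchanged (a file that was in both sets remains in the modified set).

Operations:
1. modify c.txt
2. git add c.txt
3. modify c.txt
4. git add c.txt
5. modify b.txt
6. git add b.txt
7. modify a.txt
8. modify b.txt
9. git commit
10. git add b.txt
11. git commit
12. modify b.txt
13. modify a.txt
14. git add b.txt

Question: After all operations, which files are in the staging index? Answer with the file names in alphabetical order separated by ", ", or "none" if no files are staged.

Answer: b.txt

Derivation:
After op 1 (modify c.txt): modified={c.txt} staged={none}
After op 2 (git add c.txt): modified={none} staged={c.txt}
After op 3 (modify c.txt): modified={c.txt} staged={c.txt}
After op 4 (git add c.txt): modified={none} staged={c.txt}
After op 5 (modify b.txt): modified={b.txt} staged={c.txt}
After op 6 (git add b.txt): modified={none} staged={b.txt, c.txt}
After op 7 (modify a.txt): modified={a.txt} staged={b.txt, c.txt}
After op 8 (modify b.txt): modified={a.txt, b.txt} staged={b.txt, c.txt}
After op 9 (git commit): modified={a.txt, b.txt} staged={none}
After op 10 (git add b.txt): modified={a.txt} staged={b.txt}
After op 11 (git commit): modified={a.txt} staged={none}
After op 12 (modify b.txt): modified={a.txt, b.txt} staged={none}
After op 13 (modify a.txt): modified={a.txt, b.txt} staged={none}
After op 14 (git add b.txt): modified={a.txt} staged={b.txt}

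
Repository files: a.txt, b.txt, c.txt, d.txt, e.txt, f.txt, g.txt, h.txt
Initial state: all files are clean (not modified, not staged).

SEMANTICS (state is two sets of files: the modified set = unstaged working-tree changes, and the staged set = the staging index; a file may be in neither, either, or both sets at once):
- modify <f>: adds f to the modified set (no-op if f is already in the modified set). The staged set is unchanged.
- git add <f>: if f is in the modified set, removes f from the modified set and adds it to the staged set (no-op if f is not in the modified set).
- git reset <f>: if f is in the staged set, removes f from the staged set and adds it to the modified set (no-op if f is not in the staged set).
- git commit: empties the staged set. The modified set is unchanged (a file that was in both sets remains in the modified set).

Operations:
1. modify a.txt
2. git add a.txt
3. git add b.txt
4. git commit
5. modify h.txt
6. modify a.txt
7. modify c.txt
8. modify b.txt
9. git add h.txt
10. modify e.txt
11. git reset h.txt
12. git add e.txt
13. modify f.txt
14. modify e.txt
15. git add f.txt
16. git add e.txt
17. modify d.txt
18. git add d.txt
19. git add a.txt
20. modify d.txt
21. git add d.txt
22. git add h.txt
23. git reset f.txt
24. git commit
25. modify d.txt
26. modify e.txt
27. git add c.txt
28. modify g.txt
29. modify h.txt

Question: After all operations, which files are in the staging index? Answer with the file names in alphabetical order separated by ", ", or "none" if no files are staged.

Answer: c.txt

Derivation:
After op 1 (modify a.txt): modified={a.txt} staged={none}
After op 2 (git add a.txt): modified={none} staged={a.txt}
After op 3 (git add b.txt): modified={none} staged={a.txt}
After op 4 (git commit): modified={none} staged={none}
After op 5 (modify h.txt): modified={h.txt} staged={none}
After op 6 (modify a.txt): modified={a.txt, h.txt} staged={none}
After op 7 (modify c.txt): modified={a.txt, c.txt, h.txt} staged={none}
After op 8 (modify b.txt): modified={a.txt, b.txt, c.txt, h.txt} staged={none}
After op 9 (git add h.txt): modified={a.txt, b.txt, c.txt} staged={h.txt}
After op 10 (modify e.txt): modified={a.txt, b.txt, c.txt, e.txt} staged={h.txt}
After op 11 (git reset h.txt): modified={a.txt, b.txt, c.txt, e.txt, h.txt} staged={none}
After op 12 (git add e.txt): modified={a.txt, b.txt, c.txt, h.txt} staged={e.txt}
After op 13 (modify f.txt): modified={a.txt, b.txt, c.txt, f.txt, h.txt} staged={e.txt}
After op 14 (modify e.txt): modified={a.txt, b.txt, c.txt, e.txt, f.txt, h.txt} staged={e.txt}
After op 15 (git add f.txt): modified={a.txt, b.txt, c.txt, e.txt, h.txt} staged={e.txt, f.txt}
After op 16 (git add e.txt): modified={a.txt, b.txt, c.txt, h.txt} staged={e.txt, f.txt}
After op 17 (modify d.txt): modified={a.txt, b.txt, c.txt, d.txt, h.txt} staged={e.txt, f.txt}
After op 18 (git add d.txt): modified={a.txt, b.txt, c.txt, h.txt} staged={d.txt, e.txt, f.txt}
After op 19 (git add a.txt): modified={b.txt, c.txt, h.txt} staged={a.txt, d.txt, e.txt, f.txt}
After op 20 (modify d.txt): modified={b.txt, c.txt, d.txt, h.txt} staged={a.txt, d.txt, e.txt, f.txt}
After op 21 (git add d.txt): modified={b.txt, c.txt, h.txt} staged={a.txt, d.txt, e.txt, f.txt}
After op 22 (git add h.txt): modified={b.txt, c.txt} staged={a.txt, d.txt, e.txt, f.txt, h.txt}
After op 23 (git reset f.txt): modified={b.txt, c.txt, f.txt} staged={a.txt, d.txt, e.txt, h.txt}
After op 24 (git commit): modified={b.txt, c.txt, f.txt} staged={none}
After op 25 (modify d.txt): modified={b.txt, c.txt, d.txt, f.txt} staged={none}
After op 26 (modify e.txt): modified={b.txt, c.txt, d.txt, e.txt, f.txt} staged={none}
After op 27 (git add c.txt): modified={b.txt, d.txt, e.txt, f.txt} staged={c.txt}
After op 28 (modify g.txt): modified={b.txt, d.txt, e.txt, f.txt, g.txt} staged={c.txt}
After op 29 (modify h.txt): modified={b.txt, d.txt, e.txt, f.txt, g.txt, h.txt} staged={c.txt}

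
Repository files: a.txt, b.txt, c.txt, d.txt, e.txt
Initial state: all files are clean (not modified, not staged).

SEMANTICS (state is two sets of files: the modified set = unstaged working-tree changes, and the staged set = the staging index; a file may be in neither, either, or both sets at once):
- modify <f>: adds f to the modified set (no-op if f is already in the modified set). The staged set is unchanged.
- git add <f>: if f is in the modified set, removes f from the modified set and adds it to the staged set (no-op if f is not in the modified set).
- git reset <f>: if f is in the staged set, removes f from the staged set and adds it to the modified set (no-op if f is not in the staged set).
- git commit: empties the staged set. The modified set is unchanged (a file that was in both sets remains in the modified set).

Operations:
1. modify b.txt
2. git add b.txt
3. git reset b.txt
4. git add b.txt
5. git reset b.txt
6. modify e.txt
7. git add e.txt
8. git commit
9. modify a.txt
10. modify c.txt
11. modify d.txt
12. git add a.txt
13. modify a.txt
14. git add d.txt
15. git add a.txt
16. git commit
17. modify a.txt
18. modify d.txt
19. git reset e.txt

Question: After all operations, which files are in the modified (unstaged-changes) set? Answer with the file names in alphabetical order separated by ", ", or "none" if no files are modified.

After op 1 (modify b.txt): modified={b.txt} staged={none}
After op 2 (git add b.txt): modified={none} staged={b.txt}
After op 3 (git reset b.txt): modified={b.txt} staged={none}
After op 4 (git add b.txt): modified={none} staged={b.txt}
After op 5 (git reset b.txt): modified={b.txt} staged={none}
After op 6 (modify e.txt): modified={b.txt, e.txt} staged={none}
After op 7 (git add e.txt): modified={b.txt} staged={e.txt}
After op 8 (git commit): modified={b.txt} staged={none}
After op 9 (modify a.txt): modified={a.txt, b.txt} staged={none}
After op 10 (modify c.txt): modified={a.txt, b.txt, c.txt} staged={none}
After op 11 (modify d.txt): modified={a.txt, b.txt, c.txt, d.txt} staged={none}
After op 12 (git add a.txt): modified={b.txt, c.txt, d.txt} staged={a.txt}
After op 13 (modify a.txt): modified={a.txt, b.txt, c.txt, d.txt} staged={a.txt}
After op 14 (git add d.txt): modified={a.txt, b.txt, c.txt} staged={a.txt, d.txt}
After op 15 (git add a.txt): modified={b.txt, c.txt} staged={a.txt, d.txt}
After op 16 (git commit): modified={b.txt, c.txt} staged={none}
After op 17 (modify a.txt): modified={a.txt, b.txt, c.txt} staged={none}
After op 18 (modify d.txt): modified={a.txt, b.txt, c.txt, d.txt} staged={none}
After op 19 (git reset e.txt): modified={a.txt, b.txt, c.txt, d.txt} staged={none}

Answer: a.txt, b.txt, c.txt, d.txt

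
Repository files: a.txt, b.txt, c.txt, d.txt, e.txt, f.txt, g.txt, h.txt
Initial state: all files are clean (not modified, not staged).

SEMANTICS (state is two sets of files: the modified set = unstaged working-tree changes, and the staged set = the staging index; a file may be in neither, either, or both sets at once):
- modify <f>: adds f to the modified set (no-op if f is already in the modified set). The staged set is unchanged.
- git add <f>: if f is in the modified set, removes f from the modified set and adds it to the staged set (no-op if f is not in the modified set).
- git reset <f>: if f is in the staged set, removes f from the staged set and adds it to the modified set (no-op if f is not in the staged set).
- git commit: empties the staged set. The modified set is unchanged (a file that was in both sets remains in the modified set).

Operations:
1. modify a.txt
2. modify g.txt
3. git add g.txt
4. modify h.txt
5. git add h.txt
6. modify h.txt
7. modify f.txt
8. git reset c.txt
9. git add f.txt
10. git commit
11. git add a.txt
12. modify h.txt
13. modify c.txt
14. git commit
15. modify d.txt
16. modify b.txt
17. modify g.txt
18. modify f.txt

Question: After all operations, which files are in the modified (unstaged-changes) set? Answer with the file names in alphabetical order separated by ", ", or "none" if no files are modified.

Answer: b.txt, c.txt, d.txt, f.txt, g.txt, h.txt

Derivation:
After op 1 (modify a.txt): modified={a.txt} staged={none}
After op 2 (modify g.txt): modified={a.txt, g.txt} staged={none}
After op 3 (git add g.txt): modified={a.txt} staged={g.txt}
After op 4 (modify h.txt): modified={a.txt, h.txt} staged={g.txt}
After op 5 (git add h.txt): modified={a.txt} staged={g.txt, h.txt}
After op 6 (modify h.txt): modified={a.txt, h.txt} staged={g.txt, h.txt}
After op 7 (modify f.txt): modified={a.txt, f.txt, h.txt} staged={g.txt, h.txt}
After op 8 (git reset c.txt): modified={a.txt, f.txt, h.txt} staged={g.txt, h.txt}
After op 9 (git add f.txt): modified={a.txt, h.txt} staged={f.txt, g.txt, h.txt}
After op 10 (git commit): modified={a.txt, h.txt} staged={none}
After op 11 (git add a.txt): modified={h.txt} staged={a.txt}
After op 12 (modify h.txt): modified={h.txt} staged={a.txt}
After op 13 (modify c.txt): modified={c.txt, h.txt} staged={a.txt}
After op 14 (git commit): modified={c.txt, h.txt} staged={none}
After op 15 (modify d.txt): modified={c.txt, d.txt, h.txt} staged={none}
After op 16 (modify b.txt): modified={b.txt, c.txt, d.txt, h.txt} staged={none}
After op 17 (modify g.txt): modified={b.txt, c.txt, d.txt, g.txt, h.txt} staged={none}
After op 18 (modify f.txt): modified={b.txt, c.txt, d.txt, f.txt, g.txt, h.txt} staged={none}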